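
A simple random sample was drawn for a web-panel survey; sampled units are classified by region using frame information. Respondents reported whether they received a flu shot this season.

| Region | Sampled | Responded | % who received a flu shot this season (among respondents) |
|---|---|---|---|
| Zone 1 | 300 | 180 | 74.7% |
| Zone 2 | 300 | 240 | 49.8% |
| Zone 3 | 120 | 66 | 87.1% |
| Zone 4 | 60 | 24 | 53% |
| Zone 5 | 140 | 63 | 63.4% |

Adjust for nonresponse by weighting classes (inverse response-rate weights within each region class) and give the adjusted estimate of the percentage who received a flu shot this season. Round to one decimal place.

Response rates by class: Zone 1 180/300 = 60%, Zone 2 240/300 = 80%, Zone 3 66/120 = 55%, Zone 4 24/60 = 40%, Zone 5 63/140 = 45%.
With weight = n_sampled/n_responded per class, the weighted class total is n_sampled:
  Zone 1: 300 × 74.7 = 22,410
  Zone 2: 300 × 49.8 = 14,940
  Zone 3: 120 × 87.1 = 10,452
  Zone 4: 60 × 53 = 3180
  Zone 5: 140 × 63.4 = 8876
Adjusted estimate = 59,858 / 920 = 65.063 → 65.1%.

65.1%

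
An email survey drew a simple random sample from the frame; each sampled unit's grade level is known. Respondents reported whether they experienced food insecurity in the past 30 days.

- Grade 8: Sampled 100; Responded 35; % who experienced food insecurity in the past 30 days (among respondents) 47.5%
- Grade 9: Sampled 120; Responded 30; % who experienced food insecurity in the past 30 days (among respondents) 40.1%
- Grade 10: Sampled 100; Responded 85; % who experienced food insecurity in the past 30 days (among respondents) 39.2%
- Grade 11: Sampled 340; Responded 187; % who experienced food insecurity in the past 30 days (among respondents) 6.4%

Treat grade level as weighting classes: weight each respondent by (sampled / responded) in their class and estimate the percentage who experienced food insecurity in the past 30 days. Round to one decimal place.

23.7%

Response rates by class: Grade 8 35/100 = 35%, Grade 9 30/120 = 25%, Grade 10 85/100 = 85%, Grade 11 187/340 = 55%.
With weight = n_sampled/n_responded per class, the weighted class total is n_sampled:
  Grade 8: 100 × 47.5 = 4750
  Grade 9: 120 × 40.1 = 4812
  Grade 10: 100 × 39.2 = 3920
  Grade 11: 340 × 6.4 = 2176
Adjusted estimate = 15,658 / 660 = 23.7242 → 23.7%.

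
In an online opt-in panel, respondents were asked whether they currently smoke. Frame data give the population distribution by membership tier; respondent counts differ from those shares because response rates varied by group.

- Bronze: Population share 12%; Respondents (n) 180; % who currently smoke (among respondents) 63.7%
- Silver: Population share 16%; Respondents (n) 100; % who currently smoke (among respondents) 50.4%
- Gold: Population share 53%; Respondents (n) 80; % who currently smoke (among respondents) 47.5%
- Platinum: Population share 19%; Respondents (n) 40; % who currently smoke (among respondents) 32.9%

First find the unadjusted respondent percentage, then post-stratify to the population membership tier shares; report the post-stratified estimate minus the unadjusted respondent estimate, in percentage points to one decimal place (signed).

-6.9 percentage points

Unadjusted (pooled respondent) estimate weights by respondent counts:
  (180/400)×63.7 + (100/400)×50.4 + (80/400)×47.5 + (40/400)×32.9 = 54.055%
Post-stratifying to population shares instead:
  0.12×63.7 + 0.16×50.4 + 0.53×47.5 + 0.19×32.9 = 47.134%
Difference = 47.134 − 54.055 = -6.921 pp.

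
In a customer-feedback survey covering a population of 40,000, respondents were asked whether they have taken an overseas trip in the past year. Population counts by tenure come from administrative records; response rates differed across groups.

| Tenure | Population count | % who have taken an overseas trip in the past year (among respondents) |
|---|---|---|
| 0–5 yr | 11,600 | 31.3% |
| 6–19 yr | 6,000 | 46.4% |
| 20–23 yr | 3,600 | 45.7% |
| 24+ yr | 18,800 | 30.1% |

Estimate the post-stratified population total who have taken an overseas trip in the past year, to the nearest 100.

Each cell contributes its population count × the respondent rate:
  0–5 yr: 11,600 × 31.3% = 3630.8
  6–19 yr: 6,000 × 46.4% = 2784
  20–23 yr: 3,600 × 45.7% = 1645.2
  24+ yr: 18,800 × 30.1% = 5658.8
Estimated total = 13718.8 → 13,700.

13,700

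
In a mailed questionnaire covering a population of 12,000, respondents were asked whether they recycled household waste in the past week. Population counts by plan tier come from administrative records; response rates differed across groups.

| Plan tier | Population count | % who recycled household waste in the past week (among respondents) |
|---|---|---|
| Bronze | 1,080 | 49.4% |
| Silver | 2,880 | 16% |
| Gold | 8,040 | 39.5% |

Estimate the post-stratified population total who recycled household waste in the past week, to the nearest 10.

Each cell contributes its population count × the respondent rate:
  Bronze: 1,080 × 49.4% = 533.52
  Silver: 2,880 × 16% = 460.8
  Gold: 8,040 × 39.5% = 3175.8
Estimated total = 4170.12 → 4,170.

4,170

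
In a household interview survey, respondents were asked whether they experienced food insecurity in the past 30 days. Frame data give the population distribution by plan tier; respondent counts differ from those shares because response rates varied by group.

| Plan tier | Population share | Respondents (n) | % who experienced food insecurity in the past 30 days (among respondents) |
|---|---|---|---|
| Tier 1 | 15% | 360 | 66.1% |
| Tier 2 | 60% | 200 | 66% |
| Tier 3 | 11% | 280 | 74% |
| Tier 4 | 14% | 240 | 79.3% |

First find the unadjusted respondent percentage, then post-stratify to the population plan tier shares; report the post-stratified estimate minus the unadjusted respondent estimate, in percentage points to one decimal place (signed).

Without adjustment, the pooled respondent share is:
  (360/1080)×66.1 + (200/1080)×66 + (280/1080)×74 + (240/1080)×79.3 = 71.063%
Post-stratifying to population shares instead:
  0.15×66.1 + 0.6×66 + 0.11×74 + 0.14×79.3 = 68.757%
Difference = 68.757 − 71.063 = -2.306 pp.

-2.3 percentage points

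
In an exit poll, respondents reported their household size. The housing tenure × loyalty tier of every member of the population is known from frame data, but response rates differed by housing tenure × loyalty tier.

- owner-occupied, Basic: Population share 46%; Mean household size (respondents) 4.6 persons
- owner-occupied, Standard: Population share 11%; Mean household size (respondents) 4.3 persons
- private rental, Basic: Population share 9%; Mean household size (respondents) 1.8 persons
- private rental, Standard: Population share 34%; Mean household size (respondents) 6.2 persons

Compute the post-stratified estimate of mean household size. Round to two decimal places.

4.86

Each cell contributes population-share × respondent value:
  owner-occupied, Basic: 0.46 × 4.6 = 2.116
  owner-occupied, Standard: 0.11 × 4.3 = 0.473
  private rental, Basic: 0.09 × 1.8 = 0.162
  private rental, Standard: 0.34 × 6.2 = 2.108
Post-stratified estimate = 4.859 → 4.86.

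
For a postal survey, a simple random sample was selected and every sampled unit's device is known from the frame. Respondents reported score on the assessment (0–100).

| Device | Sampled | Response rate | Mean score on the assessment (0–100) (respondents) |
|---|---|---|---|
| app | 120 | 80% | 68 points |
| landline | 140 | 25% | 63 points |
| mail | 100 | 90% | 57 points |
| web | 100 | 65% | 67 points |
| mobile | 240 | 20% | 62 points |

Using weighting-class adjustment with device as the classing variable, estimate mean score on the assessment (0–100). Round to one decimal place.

Weighting each respondent by the inverse class response rate inflates each class back to its sampled size, so the class weight is n_sampled:
  app: 120 × 68 = 8160
  landline: 140 × 63 = 8820
  mail: 100 × 57 = 5700
  web: 100 × 67 = 6700
  mobile: 240 × 62 = 14,880
Adjusted estimate = 44,260 / 700 = 63.2286 → 63.2.

63.2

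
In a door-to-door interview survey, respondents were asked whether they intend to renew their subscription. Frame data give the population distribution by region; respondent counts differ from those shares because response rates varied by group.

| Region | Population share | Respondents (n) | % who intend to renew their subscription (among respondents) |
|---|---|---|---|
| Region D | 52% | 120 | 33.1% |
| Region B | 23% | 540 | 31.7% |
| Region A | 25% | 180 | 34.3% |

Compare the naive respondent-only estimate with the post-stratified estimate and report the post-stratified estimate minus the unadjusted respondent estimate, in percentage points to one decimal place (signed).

Naive respondent-only estimate (weights = respondent counts):
  (120/840)×33.1 + (540/840)×31.7 + (180/840)×34.3 = 32.4571%
Reweighting by population region shares:
  0.52×33.1 + 0.23×31.7 + 0.25×34.3 = 33.078%
Difference = 33.078 − 32.4571 = 0.6209 pp.

+0.6 percentage points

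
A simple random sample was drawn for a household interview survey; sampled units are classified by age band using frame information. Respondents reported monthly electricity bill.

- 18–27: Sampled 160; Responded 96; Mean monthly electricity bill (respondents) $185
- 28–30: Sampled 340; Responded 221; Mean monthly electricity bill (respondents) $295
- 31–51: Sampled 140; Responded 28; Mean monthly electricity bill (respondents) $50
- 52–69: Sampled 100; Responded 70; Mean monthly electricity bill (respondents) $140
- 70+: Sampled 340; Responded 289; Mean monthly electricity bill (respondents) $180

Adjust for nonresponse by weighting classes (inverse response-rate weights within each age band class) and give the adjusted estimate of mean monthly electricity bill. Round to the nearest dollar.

$196

Response rates by class: 18–27 96/160 = 60%, 28–30 221/340 = 65%, 31–51 28/140 = 20%, 52–69 70/100 = 70%, 70+ 289/340 = 85%.
With weight = n_sampled/n_responded per class, the weighted class total is n_sampled:
  18–27: 160 × 185 = 29,600
  28–30: 340 × 295 = 100,300
  31–51: 140 × 50 = 7000
  52–69: 100 × 140 = 14,000
  70+: 340 × 180 = 61,200
Adjusted estimate = 212,100 / 1,080 = 196.389 → $196.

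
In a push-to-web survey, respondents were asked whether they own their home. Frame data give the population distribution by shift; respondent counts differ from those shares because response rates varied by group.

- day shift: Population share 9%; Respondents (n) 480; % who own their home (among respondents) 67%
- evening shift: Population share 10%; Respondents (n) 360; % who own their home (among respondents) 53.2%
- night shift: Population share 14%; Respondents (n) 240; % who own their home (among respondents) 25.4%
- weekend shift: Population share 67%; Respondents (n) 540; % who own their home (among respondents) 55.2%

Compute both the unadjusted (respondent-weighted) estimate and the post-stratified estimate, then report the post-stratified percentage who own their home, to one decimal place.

51.9%

Naive respondent-only estimate (weights = respondent counts):
  (480/1620)×67 + (360/1620)×53.2 + (240/1620)×25.4 + (540/1620)×55.2 = 53.837%
Reweighting by population shift shares:
  0.09×67 + 0.1×53.2 + 0.14×25.4 + 0.67×55.2 = 51.89%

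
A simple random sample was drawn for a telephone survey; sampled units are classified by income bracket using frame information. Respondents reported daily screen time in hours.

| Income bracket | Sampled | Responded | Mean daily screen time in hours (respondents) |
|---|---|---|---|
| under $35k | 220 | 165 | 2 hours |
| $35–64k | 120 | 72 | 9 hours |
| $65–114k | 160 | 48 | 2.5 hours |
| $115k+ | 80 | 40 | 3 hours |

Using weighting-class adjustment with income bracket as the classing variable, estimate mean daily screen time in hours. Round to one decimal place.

Class response rates: under $35k 165/220 = 75%, $35–64k 72/120 = 60%, $65–114k 48/160 = 30%, $115k+ 40/80 = 50%.
Each respondent's weight = sampled/responded in their class; summing within a class gives n_sampled, so:
  under $35k: 220 × 2 = 440
  $35–64k: 120 × 9 = 1080
  $65–114k: 160 × 2.5 = 400
  $115k+: 80 × 3 = 240
Adjusted estimate = 2160 / 580 = 3.72414 → 3.7.

3.7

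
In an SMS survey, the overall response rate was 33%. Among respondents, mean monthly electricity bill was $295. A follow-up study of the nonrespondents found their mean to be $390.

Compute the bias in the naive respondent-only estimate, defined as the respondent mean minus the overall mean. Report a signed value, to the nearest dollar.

-$64

Nonresponse fraction = 1 − 0.33 = 0.67.
Bias = (nonresponse fraction) × (respondent mean − nonrespondent mean)
     = 0.67 × (295 − 390) = 0.67 × -95 = -63.65.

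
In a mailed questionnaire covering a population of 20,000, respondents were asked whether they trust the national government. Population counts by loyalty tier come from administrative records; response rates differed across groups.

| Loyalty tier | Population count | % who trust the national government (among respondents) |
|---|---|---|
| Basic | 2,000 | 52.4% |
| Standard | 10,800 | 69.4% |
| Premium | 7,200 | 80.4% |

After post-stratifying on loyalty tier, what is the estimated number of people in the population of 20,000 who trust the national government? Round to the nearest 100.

14,300

Each cell contributes its population count × the respondent rate:
  Basic: 2,000 × 52.4% = 1048
  Standard: 10,800 × 69.4% = 7495.2
  Premium: 7,200 × 80.4% = 5788.8
Estimated total = 14,332 → 14,300.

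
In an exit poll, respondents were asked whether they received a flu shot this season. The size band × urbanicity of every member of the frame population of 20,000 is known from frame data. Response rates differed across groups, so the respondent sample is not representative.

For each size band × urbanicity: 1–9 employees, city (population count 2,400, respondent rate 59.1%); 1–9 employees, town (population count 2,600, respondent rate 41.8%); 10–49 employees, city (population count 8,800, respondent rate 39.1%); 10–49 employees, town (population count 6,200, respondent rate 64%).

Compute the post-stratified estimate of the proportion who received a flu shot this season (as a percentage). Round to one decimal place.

Reweight to the known size band × urbanicity distribution:
  1–9 employees, city: (2,400/20,000) × 59.1 = 7.092
  1–9 employees, town: (2,600/20,000) × 41.8 = 5.434
  10–49 employees, city: (8,800/20,000) × 39.1 = 17.204
  10–49 employees, town: (6,200/20,000) × 64 = 19.84
Post-stratified estimate = 49.57 → 49.6%.

49.6%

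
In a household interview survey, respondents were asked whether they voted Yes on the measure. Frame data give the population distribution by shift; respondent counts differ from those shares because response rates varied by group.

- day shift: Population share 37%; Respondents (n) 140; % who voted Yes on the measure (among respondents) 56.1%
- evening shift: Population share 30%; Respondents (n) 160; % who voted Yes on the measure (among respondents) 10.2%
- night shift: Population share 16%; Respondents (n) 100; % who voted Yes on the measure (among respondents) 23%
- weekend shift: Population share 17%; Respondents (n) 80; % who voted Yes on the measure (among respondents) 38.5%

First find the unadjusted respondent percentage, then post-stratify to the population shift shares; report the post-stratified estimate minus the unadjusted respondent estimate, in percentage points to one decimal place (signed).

+3.1 percentage points

Naive respondent-only estimate (weights = respondent counts):
  (140/480)×56.1 + (160/480)×10.2 + (100/480)×23 + (80/480)×38.5 = 30.9708%
Post-stratifying to population shares instead:
  0.37×56.1 + 0.3×10.2 + 0.16×23 + 0.17×38.5 = 34.042%
Difference = 34.042 − 30.9708 = 3.0712 pp.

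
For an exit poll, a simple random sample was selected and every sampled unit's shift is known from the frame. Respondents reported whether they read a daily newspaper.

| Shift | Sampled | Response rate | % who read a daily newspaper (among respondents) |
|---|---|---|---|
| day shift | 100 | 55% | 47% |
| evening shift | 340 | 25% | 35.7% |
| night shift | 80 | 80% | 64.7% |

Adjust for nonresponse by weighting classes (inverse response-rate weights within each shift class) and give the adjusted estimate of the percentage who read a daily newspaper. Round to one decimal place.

42.3%

Weighting each respondent by the inverse class response rate inflates each class back to its sampled size, so the class weight is n_sampled:
  day shift: 100 × 47 = 4700
  evening shift: 340 × 35.7 = 12138
  night shift: 80 × 64.7 = 5176
Adjusted estimate = 22,014 / 520 = 42.3346 → 42.3%.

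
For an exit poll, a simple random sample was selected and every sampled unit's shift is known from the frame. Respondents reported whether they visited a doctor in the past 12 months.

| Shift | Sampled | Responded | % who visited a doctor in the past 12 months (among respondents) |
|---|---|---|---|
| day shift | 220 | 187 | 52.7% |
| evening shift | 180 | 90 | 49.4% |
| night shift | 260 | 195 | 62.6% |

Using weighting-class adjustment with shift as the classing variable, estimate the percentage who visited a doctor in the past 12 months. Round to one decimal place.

Response rates by class: day shift 187/220 = 85%, evening shift 90/180 = 50%, night shift 195/260 = 75%.
With weight = n_sampled/n_responded per class, the weighted class total is n_sampled:
  day shift: 220 × 52.7 = 11,594
  evening shift: 180 × 49.4 = 8892
  night shift: 260 × 62.6 = 16,276
Adjusted estimate = 36,762 / 660 = 55.7 → 55.7%.

55.7%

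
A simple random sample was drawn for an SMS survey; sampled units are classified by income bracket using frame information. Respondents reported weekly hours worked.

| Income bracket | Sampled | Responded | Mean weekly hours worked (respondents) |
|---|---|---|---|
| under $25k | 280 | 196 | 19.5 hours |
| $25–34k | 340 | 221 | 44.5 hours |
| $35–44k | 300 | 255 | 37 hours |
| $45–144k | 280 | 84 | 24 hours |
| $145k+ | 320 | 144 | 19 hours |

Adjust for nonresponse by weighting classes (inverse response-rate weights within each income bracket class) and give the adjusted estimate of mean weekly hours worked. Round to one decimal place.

Response rates by class: under $25k 196/280 = 70%, $25–34k 221/340 = 65%, $35–44k 255/300 = 85%, $45–144k 84/280 = 30%, $145k+ 144/320 = 45%.
Inverse-response-rate weighting restores each class to its sampled count, so class totals weight by n_sampled:
  under $25k: 280 × 19.5 = 5460
  $25–34k: 340 × 44.5 = 15,130
  $35–44k: 300 × 37 = 11,100
  $45–144k: 280 × 24 = 6720
  $145k+: 320 × 19 = 6080
Adjusted estimate = 44,490 / 1,520 = 29.2697 → 29.3.

29.3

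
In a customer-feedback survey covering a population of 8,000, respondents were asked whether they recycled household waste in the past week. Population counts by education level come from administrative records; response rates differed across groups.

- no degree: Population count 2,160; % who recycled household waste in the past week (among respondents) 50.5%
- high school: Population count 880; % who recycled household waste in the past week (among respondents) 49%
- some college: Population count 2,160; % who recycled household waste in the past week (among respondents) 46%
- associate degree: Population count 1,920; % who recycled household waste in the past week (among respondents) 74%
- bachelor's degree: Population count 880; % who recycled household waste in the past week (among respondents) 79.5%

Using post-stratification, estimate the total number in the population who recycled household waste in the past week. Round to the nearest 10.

4,640

Apply each group's respondent rate to its population count:
  no degree: 2,160 × 50.5% = 1090.8
  high school: 880 × 49% = 431.2
  some college: 2,160 × 46% = 993.6
  associate degree: 1,920 × 74% = 1420.8
  bachelor's degree: 880 × 79.5% = 699.6
Estimated total = 4636 → 4,640.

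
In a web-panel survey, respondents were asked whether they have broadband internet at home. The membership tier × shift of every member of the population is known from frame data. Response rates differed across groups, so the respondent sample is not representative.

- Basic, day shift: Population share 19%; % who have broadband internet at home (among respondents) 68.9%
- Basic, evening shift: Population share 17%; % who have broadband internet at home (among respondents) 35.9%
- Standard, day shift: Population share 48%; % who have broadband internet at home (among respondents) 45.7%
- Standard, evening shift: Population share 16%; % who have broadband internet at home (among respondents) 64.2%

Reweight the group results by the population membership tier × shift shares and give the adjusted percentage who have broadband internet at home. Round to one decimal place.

51.4%

Post-stratification weights by population share, not respondent share:
  Basic, day shift: 0.19 × 68.9 = 13.091
  Basic, evening shift: 0.17 × 35.9 = 6.103
  Standard, day shift: 0.48 × 45.7 = 21.936
  Standard, evening shift: 0.16 × 64.2 = 10.272
Post-stratified estimate = 51.402 → 51.4%.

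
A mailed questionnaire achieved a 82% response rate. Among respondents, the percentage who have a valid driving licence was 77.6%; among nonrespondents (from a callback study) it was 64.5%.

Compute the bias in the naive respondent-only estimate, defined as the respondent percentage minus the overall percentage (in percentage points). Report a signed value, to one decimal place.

Nonresponse fraction = 1 − 0.82 = 0.18.
Bias = (nonresponse fraction) × (respondent percentage − nonrespondent percentage)
     = 0.18 × (77.6 − 64.5) = 0.18 × 13.1 = 2.358.

+2.4 percentage points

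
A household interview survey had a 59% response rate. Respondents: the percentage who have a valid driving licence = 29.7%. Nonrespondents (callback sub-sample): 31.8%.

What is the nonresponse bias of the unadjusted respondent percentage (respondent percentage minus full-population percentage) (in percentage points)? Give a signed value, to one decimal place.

Nonresponse fraction = 1 − 0.59 = 0.41.
Bias = (nonresponse fraction) × (respondent percentage − nonrespondent percentage)
     = 0.41 × (29.7 − 31.8) = 0.41 × -2.1 = -0.861.

-0.9 percentage points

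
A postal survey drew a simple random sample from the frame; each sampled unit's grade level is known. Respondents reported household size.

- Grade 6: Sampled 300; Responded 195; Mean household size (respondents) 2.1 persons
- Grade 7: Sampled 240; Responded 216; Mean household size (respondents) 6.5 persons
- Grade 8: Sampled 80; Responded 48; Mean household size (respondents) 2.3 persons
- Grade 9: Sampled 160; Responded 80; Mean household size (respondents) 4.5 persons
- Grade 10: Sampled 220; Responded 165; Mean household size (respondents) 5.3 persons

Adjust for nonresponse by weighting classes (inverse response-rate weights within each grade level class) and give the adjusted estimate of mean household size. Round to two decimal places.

Class response rates: Grade 6 195/300 = 65%, Grade 7 216/240 = 90%, Grade 8 48/80 = 60%, Grade 9 80/160 = 50%, Grade 10 165/220 = 75%.
Inverse-response-rate weighting restores each class to its sampled count, so class totals weight by n_sampled:
  Grade 6: 300 × 2.1 = 630
  Grade 7: 240 × 6.5 = 1560
  Grade 8: 80 × 2.3 = 184
  Grade 9: 160 × 4.5 = 720
  Grade 10: 220 × 5.3 = 1166
Adjusted estimate = 4260 / 1,000 = 4.26 → 4.26.

4.26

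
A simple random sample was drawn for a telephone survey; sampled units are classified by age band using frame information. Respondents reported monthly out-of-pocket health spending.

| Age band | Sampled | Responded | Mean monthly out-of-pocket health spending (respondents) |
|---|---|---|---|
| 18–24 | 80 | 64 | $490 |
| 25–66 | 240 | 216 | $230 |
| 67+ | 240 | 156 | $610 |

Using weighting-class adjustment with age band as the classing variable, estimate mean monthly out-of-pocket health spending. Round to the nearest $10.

$430

Class response rates: 18–24 64/80 = 80%, 25–66 216/240 = 90%, 67+ 156/240 = 65%.
Inverse-response-rate weighting restores each class to its sampled count, so class totals weight by n_sampled:
  18–24: 80 × 490 = 39,200
  25–66: 240 × 230 = 55,200
  67+: 240 × 610 = 146,400
Adjusted estimate = 240,800 / 560 = 430 → $430.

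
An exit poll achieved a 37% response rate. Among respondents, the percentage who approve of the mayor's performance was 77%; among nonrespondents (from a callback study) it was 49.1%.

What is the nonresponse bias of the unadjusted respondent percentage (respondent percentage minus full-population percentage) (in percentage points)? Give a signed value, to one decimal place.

Nonresponse fraction = 1 − 0.37 = 0.63.
Bias = (nonresponse fraction) × (respondent percentage − nonrespondent percentage)
     = 0.63 × (77 − 49.1) = 0.63 × 27.9 = 17.577.

+17.6 percentage points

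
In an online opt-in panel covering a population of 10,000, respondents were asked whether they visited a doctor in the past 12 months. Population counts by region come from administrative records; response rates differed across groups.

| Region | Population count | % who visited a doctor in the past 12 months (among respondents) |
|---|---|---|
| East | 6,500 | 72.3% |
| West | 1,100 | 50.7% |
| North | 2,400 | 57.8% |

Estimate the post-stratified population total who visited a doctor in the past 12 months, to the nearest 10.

Apply each group's respondent rate to its population count:
  East: 6,500 × 72.3% = 4699.5
  West: 1,100 × 50.7% = 557.7
  North: 2,400 × 57.8% = 1387.2
Estimated total = 6644.4 → 6,640.

6,640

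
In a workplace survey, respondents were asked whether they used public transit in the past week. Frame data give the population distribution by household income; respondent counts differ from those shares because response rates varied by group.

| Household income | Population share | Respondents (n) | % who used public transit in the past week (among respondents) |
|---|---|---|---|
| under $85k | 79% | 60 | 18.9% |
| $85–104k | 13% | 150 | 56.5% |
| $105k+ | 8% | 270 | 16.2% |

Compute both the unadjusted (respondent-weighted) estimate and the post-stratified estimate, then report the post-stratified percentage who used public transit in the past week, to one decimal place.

Unadjusted (pooled respondent) estimate weights by respondent counts:
  (60/480)×18.9 + (150/480)×56.5 + (270/480)×16.2 = 29.1313%
Reweighting by population household income shares:
  0.79×18.9 + 0.13×56.5 + 0.08×16.2 = 23.572%

23.6%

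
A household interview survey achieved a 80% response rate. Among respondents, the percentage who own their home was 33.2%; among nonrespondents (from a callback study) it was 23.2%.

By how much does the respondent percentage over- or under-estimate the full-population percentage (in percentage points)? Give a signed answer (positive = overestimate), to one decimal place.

+2.0 percentage points

Nonresponse fraction = 1 − 0.8 = 0.2.
Bias = (nonresponse fraction) × (respondent percentage − nonrespondent percentage)
     = 0.2 × (33.2 − 23.2) = 0.2 × 10 = 2.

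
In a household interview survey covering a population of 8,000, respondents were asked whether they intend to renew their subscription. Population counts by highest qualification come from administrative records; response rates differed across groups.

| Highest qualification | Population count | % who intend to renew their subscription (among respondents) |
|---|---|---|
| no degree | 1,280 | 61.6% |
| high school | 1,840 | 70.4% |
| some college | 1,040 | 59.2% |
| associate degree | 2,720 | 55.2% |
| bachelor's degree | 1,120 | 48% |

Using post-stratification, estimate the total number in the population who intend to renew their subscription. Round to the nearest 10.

Each cell contributes its population count × the respondent rate:
  no degree: 1,280 × 61.6% = 788.48
  high school: 1,840 × 70.4% = 1295.36
  some college: 1,040 × 59.2% = 615.68
  associate degree: 2,720 × 55.2% = 1501.44
  bachelor's degree: 1,120 × 48% = 537.6
Estimated total = 4738.56 → 4,740.

4,740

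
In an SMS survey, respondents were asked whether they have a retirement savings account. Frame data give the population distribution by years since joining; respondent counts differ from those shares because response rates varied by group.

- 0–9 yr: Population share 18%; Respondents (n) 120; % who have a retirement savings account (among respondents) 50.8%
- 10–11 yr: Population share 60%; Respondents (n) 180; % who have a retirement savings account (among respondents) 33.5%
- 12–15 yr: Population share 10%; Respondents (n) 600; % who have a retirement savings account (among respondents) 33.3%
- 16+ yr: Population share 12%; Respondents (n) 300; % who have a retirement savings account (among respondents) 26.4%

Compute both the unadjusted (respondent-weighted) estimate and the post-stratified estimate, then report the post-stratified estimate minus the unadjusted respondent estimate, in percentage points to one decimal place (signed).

+2.4 percentage points

Unadjusted (pooled respondent) estimate weights by respondent counts:
  (120/1200)×50.8 + (180/1200)×33.5 + (600/1200)×33.3 + (300/1200)×26.4 = 33.355%
Post-stratifying to population shares instead:
  0.18×50.8 + 0.6×33.5 + 0.1×33.3 + 0.12×26.4 = 35.742%
Difference = 35.742 − 33.355 = 2.387 pp.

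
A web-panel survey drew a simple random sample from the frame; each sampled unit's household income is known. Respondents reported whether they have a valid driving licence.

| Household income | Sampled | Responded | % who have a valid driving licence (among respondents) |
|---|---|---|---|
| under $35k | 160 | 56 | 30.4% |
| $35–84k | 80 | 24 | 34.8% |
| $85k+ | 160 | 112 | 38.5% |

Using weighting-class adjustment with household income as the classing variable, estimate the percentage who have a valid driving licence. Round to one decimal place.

Class response rates: under $35k 56/160 = 35%, $35–84k 24/80 = 30%, $85k+ 112/160 = 70%.
With weight = n_sampled/n_responded per class, the weighted class total is n_sampled:
  under $35k: 160 × 30.4 = 4864
  $35–84k: 80 × 34.8 = 2784
  $85k+: 160 × 38.5 = 6160
Adjusted estimate = 13,808 / 400 = 34.52 → 34.5%.

34.5%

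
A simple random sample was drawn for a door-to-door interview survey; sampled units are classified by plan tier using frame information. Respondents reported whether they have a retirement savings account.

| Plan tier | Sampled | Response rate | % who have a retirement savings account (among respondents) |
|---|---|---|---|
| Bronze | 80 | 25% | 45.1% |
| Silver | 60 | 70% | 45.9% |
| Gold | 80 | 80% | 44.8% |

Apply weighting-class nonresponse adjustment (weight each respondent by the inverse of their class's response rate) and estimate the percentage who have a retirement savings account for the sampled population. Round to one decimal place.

Each respondent's weight = sampled/responded in their class; summing within a class gives n_sampled, so:
  Bronze: 80 × 45.1 = 3608
  Silver: 60 × 45.9 = 2754
  Gold: 80 × 44.8 = 3584
Adjusted estimate = 9946 / 220 = 45.2091 → 45.2%.

45.2%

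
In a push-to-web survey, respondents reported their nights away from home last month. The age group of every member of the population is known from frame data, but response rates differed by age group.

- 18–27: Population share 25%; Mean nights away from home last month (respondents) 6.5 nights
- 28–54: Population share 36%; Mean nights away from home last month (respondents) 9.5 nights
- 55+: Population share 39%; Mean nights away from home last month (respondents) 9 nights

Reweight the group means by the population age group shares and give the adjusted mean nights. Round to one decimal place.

Post-stratification weights by population share, not respondent share:
  18–27: 0.25 × 6.5 = 1.625
  28–54: 0.36 × 9.5 = 3.42
  55+: 0.39 × 9 = 3.51
Post-stratified estimate = 8.555 → 8.6.

8.6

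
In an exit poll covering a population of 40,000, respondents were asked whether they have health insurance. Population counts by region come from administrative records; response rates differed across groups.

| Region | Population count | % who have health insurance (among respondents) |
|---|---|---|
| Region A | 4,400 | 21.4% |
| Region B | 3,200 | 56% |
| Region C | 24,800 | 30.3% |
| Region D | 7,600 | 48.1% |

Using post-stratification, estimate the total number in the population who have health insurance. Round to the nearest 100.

13,900

Apply each group's respondent rate to its population count:
  Region A: 4,400 × 21.4% = 941.6
  Region B: 3,200 × 56% = 1792
  Region C: 24,800 × 30.3% = 7514.4
  Region D: 7,600 × 48.1% = 3655.6
Estimated total = 13903.6 → 13,900.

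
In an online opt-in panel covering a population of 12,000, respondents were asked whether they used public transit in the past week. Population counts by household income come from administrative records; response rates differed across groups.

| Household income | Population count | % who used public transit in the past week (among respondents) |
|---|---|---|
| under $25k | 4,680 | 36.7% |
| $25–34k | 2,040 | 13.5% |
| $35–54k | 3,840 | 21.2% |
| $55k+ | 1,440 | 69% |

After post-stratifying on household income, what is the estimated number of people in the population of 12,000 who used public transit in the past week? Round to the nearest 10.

3,800

Each cell contributes its population count × the respondent rate:
  under $25k: 4,680 × 36.7% = 1717.56
  $25–34k: 2,040 × 13.5% = 275.4
  $35–54k: 3,840 × 21.2% = 814.08
  $55k+: 1,440 × 69% = 993.6
Estimated total = 3800.64 → 3,800.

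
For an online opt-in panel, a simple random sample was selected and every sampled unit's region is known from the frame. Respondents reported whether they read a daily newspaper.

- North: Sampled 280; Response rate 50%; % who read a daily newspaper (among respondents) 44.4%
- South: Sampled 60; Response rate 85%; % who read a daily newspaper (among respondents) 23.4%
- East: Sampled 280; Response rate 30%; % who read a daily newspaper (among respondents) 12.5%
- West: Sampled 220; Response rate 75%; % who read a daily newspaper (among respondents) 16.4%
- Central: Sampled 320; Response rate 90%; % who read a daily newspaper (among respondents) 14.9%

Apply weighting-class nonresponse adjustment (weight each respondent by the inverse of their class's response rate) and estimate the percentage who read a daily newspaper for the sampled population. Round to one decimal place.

Each respondent's weight = sampled/responded in their class; summing within a class gives n_sampled, so:
  North: 280 × 44.4 = 12,432
  South: 60 × 23.4 = 1404
  East: 280 × 12.5 = 3500
  West: 220 × 16.4 = 3608
  Central: 320 × 14.9 = 4768
Adjusted estimate = 25,712 / 1,160 = 22.1655 → 22.2%.

22.2%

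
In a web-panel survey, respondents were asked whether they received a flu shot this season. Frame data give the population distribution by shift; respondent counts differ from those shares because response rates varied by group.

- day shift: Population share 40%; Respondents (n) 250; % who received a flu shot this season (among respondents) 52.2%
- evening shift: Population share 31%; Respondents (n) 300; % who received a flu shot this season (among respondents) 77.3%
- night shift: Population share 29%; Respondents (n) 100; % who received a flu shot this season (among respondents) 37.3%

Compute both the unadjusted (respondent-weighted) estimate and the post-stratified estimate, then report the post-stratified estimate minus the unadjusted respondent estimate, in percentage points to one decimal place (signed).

-5.8 percentage points

Without adjustment, the pooled respondent share is:
  (250/650)×52.2 + (300/650)×77.3 + (100/650)×37.3 = 61.4923%
Reweighting by population shift shares:
  0.4×52.2 + 0.31×77.3 + 0.29×37.3 = 55.66%
Difference = 55.66 − 61.4923 = -5.8323 pp.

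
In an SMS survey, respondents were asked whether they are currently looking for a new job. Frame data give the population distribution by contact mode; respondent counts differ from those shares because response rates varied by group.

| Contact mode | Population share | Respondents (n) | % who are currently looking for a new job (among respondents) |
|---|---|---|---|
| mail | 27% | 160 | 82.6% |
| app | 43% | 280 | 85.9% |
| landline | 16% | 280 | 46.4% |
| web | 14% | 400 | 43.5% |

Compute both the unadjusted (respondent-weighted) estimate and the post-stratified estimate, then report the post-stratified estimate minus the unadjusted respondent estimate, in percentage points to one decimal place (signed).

Without adjustment, the pooled respondent share is:
  (160/1120)×82.6 + (280/1120)×85.9 + (280/1120)×46.4 + (400/1120)×43.5 = 60.4107%
Reweighting by population contact mode shares:
  0.27×82.6 + 0.43×85.9 + 0.16×46.4 + 0.14×43.5 = 72.753%
Difference = 72.753 − 60.4107 = 12.3423 pp.

+12.3 percentage points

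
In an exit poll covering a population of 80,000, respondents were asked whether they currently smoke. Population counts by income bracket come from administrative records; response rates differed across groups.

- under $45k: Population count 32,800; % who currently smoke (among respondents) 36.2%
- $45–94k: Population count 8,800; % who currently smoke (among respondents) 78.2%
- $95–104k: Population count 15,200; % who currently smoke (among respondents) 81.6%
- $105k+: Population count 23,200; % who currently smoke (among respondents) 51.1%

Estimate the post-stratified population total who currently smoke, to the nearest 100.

Apply each group's respondent rate to its population count:
  under $45k: 32,800 × 36.2% = 11873.6
  $45–94k: 8,800 × 78.2% = 6881.6
  $95–104k: 15,200 × 81.6% = 12403.2
  $105k+: 23,200 × 51.1% = 11855.2
Estimated total = 43013.6 → 43,000.

43,000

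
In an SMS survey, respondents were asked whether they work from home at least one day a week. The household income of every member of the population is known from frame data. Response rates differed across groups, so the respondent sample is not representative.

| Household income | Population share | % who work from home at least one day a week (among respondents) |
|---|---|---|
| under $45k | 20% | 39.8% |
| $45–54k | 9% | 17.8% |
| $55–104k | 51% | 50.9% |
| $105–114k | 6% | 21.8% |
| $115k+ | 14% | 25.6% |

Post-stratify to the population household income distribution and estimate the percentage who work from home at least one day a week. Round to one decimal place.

40.4%

Weight each group's respondent value by its population share:
  under $45k: 0.2 × 39.8 = 7.96
  $45–54k: 0.09 × 17.8 = 1.602
  $55–104k: 0.51 × 50.9 = 25.959
  $105–114k: 0.06 × 21.8 = 1.308
  $115k+: 0.14 × 25.6 = 3.584
Post-stratified estimate = 40.413 → 40.4%.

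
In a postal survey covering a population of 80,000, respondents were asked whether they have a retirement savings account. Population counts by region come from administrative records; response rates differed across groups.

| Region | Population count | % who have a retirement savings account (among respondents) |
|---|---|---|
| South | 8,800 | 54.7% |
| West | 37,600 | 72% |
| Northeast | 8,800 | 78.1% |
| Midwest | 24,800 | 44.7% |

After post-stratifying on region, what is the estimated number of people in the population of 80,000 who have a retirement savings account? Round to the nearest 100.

Apply each group's respondent rate to its population count:
  South: 8,800 × 54.7% = 4813.6
  West: 37,600 × 72% = 27,072
  Northeast: 8,800 × 78.1% = 6872.8
  Midwest: 24,800 × 44.7% = 11085.6
Estimated total = 49,844 → 49,800.

49,800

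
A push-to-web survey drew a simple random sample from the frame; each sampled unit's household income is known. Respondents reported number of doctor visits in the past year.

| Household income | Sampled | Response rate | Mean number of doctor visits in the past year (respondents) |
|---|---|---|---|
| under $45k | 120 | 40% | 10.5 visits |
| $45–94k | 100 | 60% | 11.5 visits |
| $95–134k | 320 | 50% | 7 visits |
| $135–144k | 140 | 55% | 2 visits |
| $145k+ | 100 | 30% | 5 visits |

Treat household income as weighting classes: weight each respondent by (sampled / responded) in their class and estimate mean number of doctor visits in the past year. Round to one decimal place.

7.0

Inverse-response-rate weighting restores each class to its sampled count, so class totals weight by n_sampled:
  under $45k: 120 × 10.5 = 1260
  $45–94k: 100 × 11.5 = 1150
  $95–134k: 320 × 7 = 2240
  $135–144k: 140 × 2 = 280
  $145k+: 100 × 5 = 500
Adjusted estimate = 5430 / 780 = 6.96154 → 7.0.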